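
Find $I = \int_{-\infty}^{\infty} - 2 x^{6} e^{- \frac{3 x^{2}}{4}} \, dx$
$- \frac{160 \sqrt{3} \sqrt{\pi}}{27}$

Consider the simpler parametrised integral
$$J(a) = \int_{-\infty}^{\infty} - 2 e^{- a x^{2}} \, dx = - \frac{2 \sqrt{\pi}}{\sqrt{a}}.$$

Differentiating under the integral sign brings down a factor of $(-x^2)$:
$$\frac{dJ}{da} = \int_{-\infty}^{\infty} 2 x^{2} e^{- a x^{2}} \, dx = \frac{\sqrt{\pi}}{a^{\frac{3}{2}}}.$$

Repeating $3$ times in total — each differentiation brings down another $(-x^2)$ — gives
$$\frac{d^{3}J}{da^{3}} = \int_{-\infty}^{\infty} 2 x^{6} e^{- a x^{2}} \, dx = \frac{15 \sqrt{\pi}}{4 a^{\frac{7}{2}}},$$
and the integrand here is $(-1)^{3}$ times the target integrand, so $I = (-1)^{3}\,\frac{d^{3}J}{da^{3}} = - \frac{15 \sqrt{\pi}}{4 a^{\frac{7}{2}}}$.

Setting $a = \frac{3}{4}$:
$$I = - \frac{160 \sqrt{3} \sqrt{\pi}}{27}.$$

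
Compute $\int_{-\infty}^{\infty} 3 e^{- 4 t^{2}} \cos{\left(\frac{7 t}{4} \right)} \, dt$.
$\frac{3 \sqrt{\pi}}{2 e^{\frac{49}{256}}}$

Let $b$ denote the cosine frequency and define $I(b) = \int_{-\infty}^{\infty} 3 e^{- 4 t^{2}} \cos{\left(b t \right)} \, dt$.

Differentiating under the integral sign,
$$I'(b) = \int_{-\infty}^{\infty} - 3 t e^{- 4 t^{2}} \sin{\left(b t \right)} \, dt.$$

Integrate $\int_{-\infty}^{\infty} t \sin(b t)\, e^{- 4 t^{2}}\, dt$ by parts with $u = \sin(b t)$ and $dv = t\, e^{- 4 t^{2}}\, dt$, giving $v = - \frac{e^{- 4 t^{2}}}{8}$. The boundary term vanishes and
$$\int_{-\infty}^{\infty} t \sin(b t)\, e^{- 4 t^{2}}\, dt = \frac{b}{8} \int_{-\infty}^{\infty} \cos(b t)\, e^{- 4 t^{2}}\, dt,$$
so $I'(b) = - \frac{b}{8}\, I(b)$.

This is a separable first-order ODE; solving with the initial condition $I(0) = \int_{-\infty}^{\infty} 3 e^{- 4 t^{2}}\,dt = \frac{3 \sqrt{\pi}}{2}$ gives
$$I(b) = \frac{3 \sqrt{\pi} e^{- \frac{b^{2}}{16}}}{2}.$$

Setting $b = \frac{7}{4}$:
$$I = \frac{3 \sqrt{\pi}}{2 e^{\frac{49}{256}}}.$$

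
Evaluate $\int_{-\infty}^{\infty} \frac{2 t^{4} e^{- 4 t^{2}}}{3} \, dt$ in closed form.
$\frac{\sqrt{\pi}}{64}$

Consider the simpler parametrised integral
$$J(a) = \int_{-\infty}^{\infty} \frac{2 e^{- a t^{2}}}{3} \, dt = \frac{2 \sqrt{\pi}}{3 \sqrt{a}}.$$

Differentiating under the integral sign brings down a factor of $(-t^2)$:
$$\frac{dJ}{da} = \int_{-\infty}^{\infty} - \frac{2 t^{2} e^{- a t^{2}}}{3} \, dt = - \frac{\sqrt{\pi}}{3 a^{\frac{3}{2}}}.$$

Repeating twice in total — each differentiation brings down another $(-t^2)$ — gives
$$\frac{d^{2}J}{da^{2}} = \int_{-\infty}^{\infty} \frac{2 t^{4} e^{- a t^{2}}}{3} \, dt = \frac{\sqrt{\pi}}{2 a^{\frac{5}{2}}},$$
and the integrand here is exactly the target integrand, so $I = \frac{\sqrt{\pi}}{2 a^{\frac{5}{2}}}$.

Setting $a = 4$:
$$I = \frac{\sqrt{\pi}}{64}.$$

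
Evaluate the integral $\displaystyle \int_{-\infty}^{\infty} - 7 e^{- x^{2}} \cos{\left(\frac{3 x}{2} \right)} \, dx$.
$- \frac{7 \sqrt{\pi}}{e^{\frac{9}{16}}}$

Let $b$ denote the cosine frequency and define $I(b) = \int_{-\infty}^{\infty} - 7 e^{- x^{2}} \cos{\left(b x \right)} \, dx$.

Differentiating under the integral sign,
$$I'(b) = \int_{-\infty}^{\infty} 7 x e^{- x^{2}} \sin{\left(b x \right)} \, dx.$$

Integrate $\int_{-\infty}^{\infty} x \sin(b x)\, e^{- x^{2}}\, dx$ by parts with $u = \sin(b x)$ and $dv = x\, e^{- x^{2}}\, dx$, giving $v = - \frac{e^{- x^{2}}}{2}$. The boundary term vanishes and
$$\int_{-\infty}^{\infty} x \sin(b x)\, e^{- x^{2}}\, dx = \frac{b}{2} \int_{-\infty}^{\infty} \cos(b x)\, e^{- x^{2}}\, dx,$$
so $I'(b) = - \frac{b}{2}\, I(b)$.

This is a separable first-order ODE; solving with the initial condition $I(0) = \int_{-\infty}^{\infty} - 7 e^{- x^{2}}\,dx = - 7 \sqrt{\pi}$ gives
$$I(b) = - 7 \sqrt{\pi} e^{- \frac{b^{2}}{4}}.$$

Setting $b = \frac{3}{2}$:
$$I = - \frac{7 \sqrt{\pi}}{e^{\frac{9}{16}}}.$$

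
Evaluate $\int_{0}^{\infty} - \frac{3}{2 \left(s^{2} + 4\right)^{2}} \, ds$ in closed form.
$- \frac{3 \pi}{64}$

Begin with the known result
$$J(a) = \int_{0}^{\infty} - \frac{3}{2 \left(a^{2} + s^{2}\right)} \, ds = - \frac{3 \pi}{4 a}.$$

Differentiating under the integral sign with respect to $a$,
$$\frac{dJ}{da} = \int_{0}^{\infty} \frac{3 a}{\left(a^{2} + s^{2}\right)^{2}} \, ds = \frac{3 \pi}{4 a^{2}},$$
so $\int_{0}^{\infty} - \frac{3}{2 \left(a^{2} + s^{2}\right)^{2}} \, ds = - \frac{3 \pi}{8 a^{3}}$.

Setting $a = 2$:
$$I = - \frac{3 \pi}{64}.$$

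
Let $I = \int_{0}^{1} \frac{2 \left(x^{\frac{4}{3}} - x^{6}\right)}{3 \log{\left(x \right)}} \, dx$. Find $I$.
$- \frac{2 \log{\left(3 \right)}}{3}$

Replace the exponent $6$ by a parameter $a$: let $I(a) = \int_{0}^{1} \frac{2 \left(x^{\frac{4}{3}} - x^{a}\right)}{3 \log{\left(x \right)}} \, dx$.

Since $\dfrac{\partial}{\partial a}\,x^{a} = x^{a} \ln x$, the $\ln x$ in the denominator cancels and
$$\frac{dI}{da} = \int_{0}^{1} - \frac{2}{3} x^{a} \, dx = - \frac{2}{3} \left[\frac{x^{a+1}}{a+1}\right]_0^1 = - \frac{2}{3 a + 3}.$$

Integrating with respect to $a$ gives $I(a) = - \frac{2 \log{\left(a + 1 \right)}}{3} - \frac{2 \log{\left(3 \right)}}{3} + \frac{2 \log{\left(7 \right)}}{3} + C$.

At $a = \frac{4}{3}$ the integrand is identically $0$, so $I(\frac{4}{3}) = 0$. The closed form gives $0$, hence $C = 0$.

Setting $a = 6$:
$$I = - \frac{2 \log{\left(3 \right)}}{3}.$$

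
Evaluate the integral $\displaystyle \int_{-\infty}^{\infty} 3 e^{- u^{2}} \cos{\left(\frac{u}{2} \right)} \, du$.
$\frac{3 \sqrt{\pi}}{e^{\frac{1}{16}}}$

Treat the cosine frequency as a parameter and define $I(b) = \int_{-\infty}^{\infty} 3 e^{- u^{2}} \cos{\left(b u \right)} \, du$.

Differentiating under the integral sign,
$$I'(b) = \int_{-\infty}^{\infty} - 3 u e^{- u^{2}} \sin{\left(b u \right)} \, du.$$

Integrate $\int_{-\infty}^{\infty} u \sin(b u)\, e^{- u^{2}}\, du$ by parts with $w = \sin(b u)$ and $dv = u\, e^{- u^{2}}\, du$, giving $v = - \frac{e^{- u^{2}}}{2}$. The boundary term vanishes and
$$\int_{-\infty}^{\infty} u \sin(b u)\, e^{- u^{2}}\, du = \frac{b}{2} \int_{-\infty}^{\infty} \cos(b u)\, e^{- u^{2}}\, du,$$
so $I'(b) = - \frac{b}{2}\, I(b)$.

This is a separable first-order ODE; solving with the initial condition $I(0) = \int_{-\infty}^{\infty} 3 e^{- u^{2}}\,du = 3 \sqrt{\pi}$ gives
$$I(b) = 3 \sqrt{\pi} e^{- \frac{b^{2}}{4}}.$$

Setting $b = \frac{1}{2}$:
$$I = \frac{3 \sqrt{\pi}}{e^{\frac{1}{16}}}.$$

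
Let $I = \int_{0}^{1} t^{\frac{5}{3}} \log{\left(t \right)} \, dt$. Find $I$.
$- \frac{9}{64}$

Consider the simpler parametrised integral
$$J(a) = \int_{0}^{1} t^{a} \, dt = \frac{1}{a + 1}.$$

Differentiating under the integral sign brings down a factor of $\ln t$:
$$\frac{dJ}{da} = \int_{0}^{1} t^{a} \log{\left(t \right)} \, dt = - \frac{1}{\left(a + 1\right)^{2}}.$$

The integral on the left is $I$, so $I = - \frac{1}{\left(a + 1\right)^{2}}$.

Setting $a = \frac{5}{3}$:
$$I = - \frac{9}{64}.$$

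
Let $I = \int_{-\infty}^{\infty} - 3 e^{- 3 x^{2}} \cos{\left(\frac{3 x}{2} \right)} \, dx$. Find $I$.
$- \frac{\sqrt{3} \sqrt{\pi}}{e^{\frac{3}{16}}}$

Define $I(b) = \int_{-\infty}^{\infty} - 3 e^{- 3 x^{2}} \cos{\left(b x \right)} \, dx$.

Differentiating under the integral sign,
$$I'(b) = \int_{-\infty}^{\infty} 3 x e^{- 3 x^{2}} \sin{\left(b x \right)} \, dx.$$

Integrate $\int_{-\infty}^{\infty} x \sin(b x)\, e^{- 3 x^{2}}\, dx$ by parts with $u = \sin(b x)$ and $dv = x\, e^{- 3 x^{2}}\, dx$, giving $v = - \frac{e^{- 3 x^{2}}}{6}$. The boundary term vanishes and
$$\int_{-\infty}^{\infty} x \sin(b x)\, e^{- 3 x^{2}}\, dx = \frac{b}{6} \int_{-\infty}^{\infty} \cos(b x)\, e^{- 3 x^{2}}\, dx,$$
so $I'(b) = - \frac{b}{6}\, I(b)$.

This is a separable first-order ODE; solving with the initial condition $I(0) = \int_{-\infty}^{\infty} - 3 e^{- 3 x^{2}}\,dx = - \sqrt{3} \sqrt{\pi}$ gives
$$I(b) = - \sqrt{3} \sqrt{\pi} e^{- \frac{b^{2}}{12}}.$$

Setting $b = \frac{3}{2}$:
$$I = - \frac{\sqrt{3} \sqrt{\pi}}{e^{\frac{3}{16}}}.$$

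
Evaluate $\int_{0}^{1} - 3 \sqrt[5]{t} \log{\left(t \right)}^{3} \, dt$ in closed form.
$\frac{625}{72}$

Consider the simpler parametrised integral
$$J(a) = \int_{0}^{1} - 3 t^{a} \, dt = - \frac{3}{a + 1}.$$

Differentiating under the integral sign brings down a factor of $\ln t$:
$$\frac{dJ}{da} = \int_{0}^{1} - 3 t^{a} \log{\left(t \right)} \, dt = \frac{3}{\left(a + 1\right)^{2}}.$$

Repeating $3$ times in total — each differentiation brings down another $\ln t$ — gives
$$\frac{d^{3}J}{da^{3}} = \int_{0}^{1} - 3 t^{a} \log{\left(t \right)}^{3} \, dt = \frac{18}{\left(a + 1\right)^{4}},$$
and the integrand here is exactly the target integrand, so $I = \frac{18}{\left(a + 1\right)^{4}}$.

Setting $a = \frac{1}{5}$:
$$I = \frac{625}{72}.$$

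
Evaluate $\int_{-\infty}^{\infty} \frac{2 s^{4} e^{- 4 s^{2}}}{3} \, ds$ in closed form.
$\frac{\sqrt{\pi}}{64}$

Start from the elementary integral
$$J(a) = \int_{-\infty}^{\infty} \frac{2 e^{- a s^{2}}}{3} \, ds = \frac{2 \sqrt{\pi}}{3 \sqrt{a}}.$$

Differentiating under the integral sign brings down a factor of $(-s^2)$:
$$\frac{dJ}{da} = \int_{-\infty}^{\infty} - \frac{2 s^{2} e^{- a s^{2}}}{3} \, ds = - \frac{\sqrt{\pi}}{3 a^{\frac{3}{2}}}.$$

Repeating twice in total — each differentiation brings down another $(-s^2)$ — gives
$$\frac{d^{2}J}{da^{2}} = \int_{-\infty}^{\infty} \frac{2 s^{4} e^{- a s^{2}}}{3} \, ds = \frac{\sqrt{\pi}}{2 a^{\frac{5}{2}}},$$
and the integrand here is exactly the target integrand, so $I = \frac{\sqrt{\pi}}{2 a^{\frac{5}{2}}}$.

Setting $a = 4$:
$$I = \frac{\sqrt{\pi}}{64}.$$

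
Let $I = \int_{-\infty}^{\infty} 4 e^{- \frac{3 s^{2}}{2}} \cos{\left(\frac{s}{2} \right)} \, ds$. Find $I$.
$\frac{4 \sqrt{6} \sqrt{\pi}}{3 e^{\frac{1}{24}}}$

Define $I(b) = \int_{-\infty}^{\infty} 4 e^{- \frac{3 s^{2}}{2}} \cos{\left(b s \right)} \, ds$.

Differentiating under the integral sign,
$$I'(b) = \int_{-\infty}^{\infty} - 4 s e^{- \frac{3 s^{2}}{2}} \sin{\left(b s \right)} \, ds.$$

Integrate $\int_{-\infty}^{\infty} s \sin(b s)\, e^{- \frac{3 s^{2}}{2}}\, ds$ by parts with $u = \sin(b s)$ and $dv = s\, e^{- \frac{3 s^{2}}{2}}\, ds$, giving $v = - \frac{e^{- \frac{3 s^{2}}{2}}}{3}$. The boundary term vanishes and
$$\int_{-\infty}^{\infty} s \sin(b s)\, e^{- \frac{3 s^{2}}{2}}\, ds = \frac{b}{3} \int_{-\infty}^{\infty} \cos(b s)\, e^{- \frac{3 s^{2}}{2}}\, ds,$$
so $I'(b) = - \frac{b}{3}\, I(b)$.

This is a separable first-order ODE; solving with the initial condition $I(0) = \int_{-\infty}^{\infty} 4 e^{- \frac{3 s^{2}}{2}}\,ds = \frac{4 \sqrt{6} \sqrt{\pi}}{3}$ gives
$$I(b) = \frac{4 \sqrt{6} \sqrt{\pi} e^{- \frac{b^{2}}{6}}}{3}.$$

Setting $b = \frac{1}{2}$:
$$I = \frac{4 \sqrt{6} \sqrt{\pi}}{3 e^{\frac{1}{24}}}.$$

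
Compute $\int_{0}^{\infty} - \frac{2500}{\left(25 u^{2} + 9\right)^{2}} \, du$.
$- \frac{125 \pi}{27}$

Start from the standard arctangent integral
$$J(a) = \int_{0}^{\infty} - \frac{4}{a^{2} + u^{2}} \, du = - \frac{2 \pi}{a}.$$

Differentiating under the integral sign with respect to $a$,
$$\frac{dJ}{da} = \int_{0}^{\infty} \frac{8 a}{\left(a^{2} + u^{2}\right)^{2}} \, du = \frac{2 \pi}{a^{2}},$$
so $\int_{0}^{\infty} - \frac{4}{\left(a^{2} + u^{2}\right)^{2}} \, du = - \frac{\pi}{a^{3}}$.

Setting $a = \frac{3}{5}$:
$$I = - \frac{125 \pi}{27}.$$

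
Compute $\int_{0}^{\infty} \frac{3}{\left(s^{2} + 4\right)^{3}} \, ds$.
$\frac{9 \pi}{512}$

Begin with the known result
$$J(a) = \int_{0}^{\infty} \frac{3}{a^{2} + s^{2}} \, ds = \frac{3 \pi}{2 a}.$$

Differentiating under the integral sign with respect to $a$,
$$\frac{dJ}{da} = \int_{0}^{\infty} - \frac{6 a}{\left(a^{2} + s^{2}\right)^{2}} \, ds = - \frac{3 \pi}{2 a^{2}},$$
so $\int_{0}^{\infty} \frac{3}{\left(a^{2} + s^{2}\right)^{2}} \, ds = \frac{3 \pi}{4 a^{3}}$.

Repeating — each differentiation of $1/(s^2+a^2)^j$ produces $-2ja/(s^2+a^2)^{j+1}$ — and dividing through by $-2ja$ at each step yields, after $2$ differentiations in total,
$$\int_{0}^{\infty} \frac{3}{\left(a^{2} + s^{2}\right)^{3}} \, ds = \frac{9 \pi}{16 a^{5}}.$$

Setting $a = 2$:
$$I = \frac{9 \pi}{512}.$$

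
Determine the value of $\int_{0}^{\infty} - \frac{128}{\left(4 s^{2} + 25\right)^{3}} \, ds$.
$- \frac{12 \pi}{3125}$

Begin with the known result
$$J(a) = \int_{0}^{\infty} - \frac{2}{a^{2} + s^{2}} \, ds = - \frac{\pi}{a}.$$

Differentiating under the integral sign with respect to $a$,
$$\frac{dJ}{da} = \int_{0}^{\infty} \frac{4 a}{\left(a^{2} + s^{2}\right)^{2}} \, ds = \frac{\pi}{a^{2}},$$
so $\int_{0}^{\infty} - \frac{2}{\left(a^{2} + s^{2}\right)^{2}} \, ds = - \frac{\pi}{2 a^{3}}$.

Repeating — each differentiation of $1/(s^2+a^2)^j$ produces $-2ja/(s^2+a^2)^{j+1}$ — and dividing through by $-2ja$ at each step yields, after $2$ differentiations in total,
$$\int_{0}^{\infty} - \frac{2}{\left(a^{2} + s^{2}\right)^{3}} \, ds = - \frac{3 \pi}{8 a^{5}}.$$

Setting $a = \frac{5}{2}$:
$$I = - \frac{12 \pi}{3125}.$$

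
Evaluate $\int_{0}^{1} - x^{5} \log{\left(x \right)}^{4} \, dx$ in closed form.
$- \frac{1}{324}$

Consider the simpler parametrised integral
$$J(a) = \int_{0}^{1} - x^{a} \, dx = - \frac{1}{a + 1}.$$

Differentiating under the integral sign brings down a factor of $\ln x$:
$$\frac{dJ}{da} = \int_{0}^{1} - x^{a} \log{\left(x \right)} \, dx = \frac{1}{\left(a + 1\right)^{2}}.$$

Repeating $4$ times in total — each differentiation brings down another $\ln x$ — gives
$$\frac{d^{4}J}{da^{4}} = \int_{0}^{1} - x^{a} \log{\left(x \right)}^{4} \, dx = - \frac{24}{\left(a + 1\right)^{5}},$$
and the integrand here is exactly the target integrand, so $I = - \frac{24}{\left(a + 1\right)^{5}}$.

Setting $a = 5$:
$$I = - \frac{1}{324}.$$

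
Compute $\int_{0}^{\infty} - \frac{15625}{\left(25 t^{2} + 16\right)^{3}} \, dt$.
$- \frac{9375 \pi}{16384}$

Begin with the known result
$$J(a) = \int_{0}^{\infty} - \frac{1}{a^{2} + t^{2}} \, dt = - \frac{\pi}{2 a}.$$

Differentiating under the integral sign with respect to $a$,
$$\frac{dJ}{da} = \int_{0}^{\infty} \frac{2 a}{\left(a^{2} + t^{2}\right)^{2}} \, dt = \frac{\pi}{2 a^{2}},$$
so $\int_{0}^{\infty} - \frac{1}{\left(a^{2} + t^{2}\right)^{2}} \, dt = - \frac{\pi}{4 a^{3}}$.

Repeating — each differentiation of $1/(t^2+a^2)^j$ produces $-2ja/(t^2+a^2)^{j+1}$ — and dividing through by $-2ja$ at each step yields, after $2$ differentiations in total,
$$\int_{0}^{\infty} - \frac{1}{\left(a^{2} + t^{2}\right)^{3}} \, dt = - \frac{3 \pi}{16 a^{5}}.$$

Setting $a = \frac{4}{5}$:
$$I = - \frac{9375 \pi}{16384}.$$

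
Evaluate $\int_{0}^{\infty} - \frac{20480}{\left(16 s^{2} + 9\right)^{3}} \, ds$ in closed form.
$- \frac{320 \pi}{81}$

Start from the standard arctangent integral
$$J(a) = \int_{0}^{\infty} - \frac{5}{a^{2} + s^{2}} \, ds = - \frac{5 \pi}{2 a}.$$

Differentiating under the integral sign with respect to $a$,
$$\frac{dJ}{da} = \int_{0}^{\infty} \frac{10 a}{\left(a^{2} + s^{2}\right)^{2}} \, ds = \frac{5 \pi}{2 a^{2}},$$
so $\int_{0}^{\infty} - \frac{5}{\left(a^{2} + s^{2}\right)^{2}} \, ds = - \frac{5 \pi}{4 a^{3}}$.

Repeating — each differentiation of $1/(s^2+a^2)^j$ produces $-2ja/(s^2+a^2)^{j+1}$ — and dividing through by $-2ja$ at each step yields, after $2$ differentiations in total,
$$\int_{0}^{\infty} - \frac{5}{\left(a^{2} + s^{2}\right)^{3}} \, ds = - \frac{15 \pi}{16 a^{5}}.$$

Setting $a = \frac{3}{4}$:
$$I = - \frac{320 \pi}{81}.$$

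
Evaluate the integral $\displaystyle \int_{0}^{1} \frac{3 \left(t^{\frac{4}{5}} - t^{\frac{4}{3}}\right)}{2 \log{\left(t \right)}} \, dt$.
$\log{\left(\frac{81 \sqrt{105}}{1225} \right)}$

Consider the one-parameter family: let $I(a) = \int_{0}^{1} \frac{3 \left(- t^{\frac{4}{3}} + t^{a}\right)}{2 \log{\left(t \right)}} \, dt$.

Since $\dfrac{\partial}{\partial a}\,t^{a} = t^{a} \ln t$, the $\ln t$ in the denominator cancels and
$$\frac{dI}{da} = \int_{0}^{1} \frac{3}{2} t^{a} \, dt = \frac{3}{2} \left[\frac{t^{a+1}}{a+1}\right]_0^1 = \frac{3}{2 \left(a + 1\right)}.$$

Integrating with respect to $a$ gives $I(a) = \log{\left(\frac{3 \sqrt{21} \left(a + 1\right)^{\frac{3}{2}}}{49} \right)} + C$.

At $a = \frac{4}{3}$ the integrand is identically $0$, so $I(\frac{4}{3}) = 0$. The closed form gives $0$, hence $C = 0$.

Setting $a = \frac{4}{5}$:
$$I = \log{\left(\frac{81 \sqrt{105}}{1225} \right)}.$$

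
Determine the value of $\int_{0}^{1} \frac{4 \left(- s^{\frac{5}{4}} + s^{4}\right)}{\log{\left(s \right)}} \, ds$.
$\log{\left(\frac{160000}{6561} \right)}$

Introduce a parameter $a$ in the exponent: let $I(a) = \int_{0}^{1} \frac{4 \left(- s^{\frac{5}{4}} + s^{a}\right)}{\log{\left(s \right)}} \, ds$.

Since $\dfrac{\partial}{\partial a}\,s^{a} = s^{a} \ln s$, the $\ln s$ in the denominator cancels and
$$\frac{dI}{da} = \int_{0}^{1} 4 s^{a} \, ds = 4 \left[\frac{s^{a+1}}{a+1}\right]_0^1 = \frac{4}{a + 1}.$$

Integrating with respect to $a$ gives $I(a) = \log{\left(\frac{256 \left(a + 1\right)^{4}}{6561} \right)} + C$.

At $a = \frac{5}{4}$ the integrand is identically $0$, so $I(\frac{5}{4}) = 0$. The closed form gives $0$, hence $C = 0$.

Setting $a = 4$:
$$I = \log{\left(\frac{160000}{6561} \right)}.$$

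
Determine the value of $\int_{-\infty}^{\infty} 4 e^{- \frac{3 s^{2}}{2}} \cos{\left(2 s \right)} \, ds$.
$\frac{4 \sqrt{6} \sqrt{\pi}}{3 e^{\frac{2}{3}}}$

Define $I(b) = \int_{-\infty}^{\infty} 4 e^{- \frac{3 s^{2}}{2}} \cos{\left(b s \right)} \, ds$.

Differentiating under the integral sign,
$$I'(b) = \int_{-\infty}^{\infty} - 4 s e^{- \frac{3 s^{2}}{2}} \sin{\left(b s \right)} \, ds.$$

Integrate $\int_{-\infty}^{\infty} s \sin(b s)\, e^{- \frac{3 s^{2}}{2}}\, ds$ by parts with $u = \sin(b s)$ and $dv = s\, e^{- \frac{3 s^{2}}{2}}\, ds$, giving $v = - \frac{e^{- \frac{3 s^{2}}{2}}}{3}$. The boundary term vanishes and
$$\int_{-\infty}^{\infty} s \sin(b s)\, e^{- \frac{3 s^{2}}{2}}\, ds = \frac{b}{3} \int_{-\infty}^{\infty} \cos(b s)\, e^{- \frac{3 s^{2}}{2}}\, ds,$$
so $I'(b) = - \frac{b}{3}\, I(b)$.

This is a separable first-order ODE; solving with the initial condition $I(0) = \int_{-\infty}^{\infty} 4 e^{- \frac{3 s^{2}}{2}}\,ds = \frac{4 \sqrt{6} \sqrt{\pi}}{3}$ gives
$$I(b) = \frac{4 \sqrt{6} \sqrt{\pi} e^{- \frac{b^{2}}{6}}}{3}.$$

Setting $b = 2$:
$$I = \frac{4 \sqrt{6} \sqrt{\pi}}{3 e^{\frac{2}{3}}}.$$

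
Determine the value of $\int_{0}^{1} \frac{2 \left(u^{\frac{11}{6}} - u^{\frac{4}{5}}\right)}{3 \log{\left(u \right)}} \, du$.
$\log{\left(\frac{\sqrt[3]{2} \cdot 85^{\frac{2}{3}}}{18} \right)}$

Introduce a parameter $a$ in the exponent: let $I(a) = \int_{0}^{1} \frac{2 \left(u^{\frac{11}{6}} - u^{a}\right)}{3 \log{\left(u \right)}} \, du$.

Since $\dfrac{\partial}{\partial a}\,u^{a} = u^{a} \ln u$, the $\ln u$ in the denominator cancels and
$$\frac{dI}{da} = \int_{0}^{1} - \frac{2}{3} u^{a} \, du = - \frac{2}{3} \left[\frac{u^{a+1}}{a+1}\right]_0^1 = - \frac{2}{3 a + 3}.$$

Integrating with respect to $a$ gives $I(a) = - \frac{2 \log{\left(a + 1 \right)}}{3} - \frac{2 \log{\left(6 \right)}}{3} + \frac{2 \log{\left(17 \right)}}{3} + C$.

At $a = \frac{11}{6}$ the integrand is identically $0$, so $I(\frac{11}{6}) = 0$. The closed form gives $0$, hence $C = 0$.

Setting $a = \frac{4}{5}$:
$$I = \log{\left(\frac{\sqrt[3]{2} \cdot 85^{\frac{2}{3}}}{18} \right)}.$$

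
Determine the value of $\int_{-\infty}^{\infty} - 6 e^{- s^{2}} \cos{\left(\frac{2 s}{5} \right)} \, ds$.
$- \frac{6 \sqrt{\pi}}{e^{\frac{1}{25}}}$

Let $b$ denote the cosine frequency and define $I(b) = \int_{-\infty}^{\infty} - 6 e^{- s^{2}} \cos{\left(b s \right)} \, ds$.

Differentiating under the integral sign,
$$I'(b) = \int_{-\infty}^{\infty} 6 s e^{- s^{2}} \sin{\left(b s \right)} \, ds.$$

Integrate $\int_{-\infty}^{\infty} s \sin(b s)\, e^{- s^{2}}\, ds$ by parts with $u = \sin(b s)$ and $dv = s\, e^{- s^{2}}\, ds$, giving $v = - \frac{e^{- s^{2}}}{2}$. The boundary term vanishes and
$$\int_{-\infty}^{\infty} s \sin(b s)\, e^{- s^{2}}\, ds = \frac{b}{2} \int_{-\infty}^{\infty} \cos(b s)\, e^{- s^{2}}\, ds,$$
so $I'(b) = - \frac{b}{2}\, I(b)$.

This is a separable first-order ODE; solving with the initial condition $I(0) = \int_{-\infty}^{\infty} - 6 e^{- s^{2}}\,ds = - 6 \sqrt{\pi}$ gives
$$I(b) = - 6 \sqrt{\pi} e^{- \frac{b^{2}}{4}}.$$

Setting $b = \frac{2}{5}$:
$$I = - \frac{6 \sqrt{\pi}}{e^{\frac{1}{25}}}.$$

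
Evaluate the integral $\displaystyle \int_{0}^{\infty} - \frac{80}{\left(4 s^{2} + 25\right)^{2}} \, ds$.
$- \frac{2 \pi}{25}$

Begin with the known result
$$J(a) = \int_{0}^{\infty} - \frac{5}{a^{2} + s^{2}} \, ds = - \frac{5 \pi}{2 a}.$$

Differentiating under the integral sign with respect to $a$,
$$\frac{dJ}{da} = \int_{0}^{\infty} \frac{10 a}{\left(a^{2} + s^{2}\right)^{2}} \, ds = \frac{5 \pi}{2 a^{2}},$$
so $\int_{0}^{\infty} - \frac{5}{\left(a^{2} + s^{2}\right)^{2}} \, ds = - \frac{5 \pi}{4 a^{3}}$.

Setting $a = \frac{5}{2}$:
$$I = - \frac{2 \pi}{25}.$$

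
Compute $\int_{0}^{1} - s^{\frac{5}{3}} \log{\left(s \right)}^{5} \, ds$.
$\frac{10935}{32768}$

Start from the elementary integral
$$J(a) = \int_{0}^{1} - s^{a} \, ds = - \frac{1}{a + 1}.$$

Differentiating under the integral sign brings down a factor of $\ln s$:
$$\frac{dJ}{da} = \int_{0}^{1} - s^{a} \log{\left(s \right)} \, ds = \frac{1}{\left(a + 1\right)^{2}}.$$

Repeating $5$ times in total — each differentiation brings down another $\ln s$ — gives
$$\frac{d^{5}J}{da^{5}} = \int_{0}^{1} - s^{a} \log{\left(s \right)}^{5} \, ds = \frac{120}{\left(a + 1\right)^{6}},$$
and the integrand here is exactly the target integrand, so $I = \frac{120}{\left(a + 1\right)^{6}}$.

Setting $a = \frac{5}{3}$:
$$I = \frac{10935}{32768}.$$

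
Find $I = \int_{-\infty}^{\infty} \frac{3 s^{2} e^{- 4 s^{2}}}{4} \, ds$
$\frac{3 \sqrt{\pi}}{64}$

Start from the elementary integral
$$J(a) = \int_{-\infty}^{\infty} \frac{3 e^{- a s^{2}}}{4} \, ds = \frac{3 \sqrt{\pi}}{4 \sqrt{a}}.$$

Differentiating under the integral sign brings down a factor of $(-s^2)$:
$$\frac{dJ}{da} = \int_{-\infty}^{\infty} - \frac{3 s^{2} e^{- a s^{2}}}{4} \, ds = - \frac{3 \sqrt{\pi}}{8 a^{\frac{3}{2}}}.$$

The integral on the left is $-I$, so $I = \frac{3 \sqrt{\pi}}{8 a^{\frac{3}{2}}}$.

Setting $a = 4$:
$$I = \frac{3 \sqrt{\pi}}{64}.$$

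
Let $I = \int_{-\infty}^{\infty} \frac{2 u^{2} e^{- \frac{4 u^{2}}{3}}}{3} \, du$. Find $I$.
$\frac{\sqrt{3} \sqrt{\pi}}{8}$

Begin with the known integral
$$J(a) = \int_{-\infty}^{\infty} \frac{2 e^{- a u^{2}}}{3} \, du = \frac{2 \sqrt{\pi}}{3 \sqrt{a}}.$$

Differentiating under the integral sign brings down a factor of $(-u^2)$:
$$\frac{dJ}{da} = \int_{-\infty}^{\infty} - \frac{2 u^{2} e^{- a u^{2}}}{3} \, du = - \frac{\sqrt{\pi}}{3 a^{\frac{3}{2}}}.$$

The integral on the left is $-I$, so $I = \frac{\sqrt{\pi}}{3 a^{\frac{3}{2}}}$.

Setting $a = \frac{4}{3}$:
$$I = \frac{\sqrt{3} \sqrt{\pi}}{8}.$$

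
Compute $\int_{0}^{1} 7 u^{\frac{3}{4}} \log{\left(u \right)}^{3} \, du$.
$- \frac{1536}{343}$

Consider the simpler parametrised integral
$$J(a) = \int_{0}^{1} 7 u^{a} \, du = \frac{7}{a + 1}.$$

Differentiating under the integral sign brings down a factor of $\ln u$:
$$\frac{dJ}{da} = \int_{0}^{1} 7 u^{a} \log{\left(u \right)} \, du = - \frac{7}{\left(a + 1\right)^{2}}.$$

Repeating $3$ times in total — each differentiation brings down another $\ln u$ — gives
$$\frac{d^{3}J}{da^{3}} = \int_{0}^{1} 7 u^{a} \log{\left(u \right)}^{3} \, du = - \frac{42}{\left(a + 1\right)^{4}},$$
and the integrand here is exactly the target integrand, so $I = - \frac{42}{\left(a + 1\right)^{4}}$.

Setting $a = \frac{3}{4}$:
$$I = - \frac{1536}{343}.$$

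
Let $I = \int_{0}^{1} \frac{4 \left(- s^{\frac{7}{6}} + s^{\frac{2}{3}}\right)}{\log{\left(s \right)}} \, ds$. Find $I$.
$- \log{\left(\frac{28561}{10000} \right)}$

Consider the one-parameter family: let $I(a) = \int_{0}^{1} \frac{4 \left(s^{\frac{2}{3}} - s^{a}\right)}{\log{\left(s \right)}} \, ds$.

Since $\dfrac{\partial}{\partial a}\,s^{a} = s^{a} \ln s$, the $\ln s$ in the denominator cancels and
$$\frac{dI}{da} = \int_{0}^{1} -4 s^{a} \, ds = -4 \left[\frac{s^{a+1}}{a+1}\right]_0^1 = - \frac{4}{a + 1}.$$

Integrating with respect to $a$ gives $I(a) = - \log{\left(\frac{81 \left(a + 1\right)^{4}}{625} \right)} + C$.

At $a = \frac{2}{3}$ the integrand is identically $0$, so $I(\frac{2}{3}) = 0$. The closed form gives $0$, hence $C = 0$.

Setting $a = \frac{7}{6}$:
$$I = - \log{\left(\frac{28561}{10000} \right)}.$$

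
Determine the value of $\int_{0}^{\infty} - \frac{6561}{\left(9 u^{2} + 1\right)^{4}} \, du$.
$- \frac{10935 \pi}{32}$

Begin with the known result
$$J(a) = \int_{0}^{\infty} - \frac{1}{a^{2} + u^{2}} \, du = - \frac{\pi}{2 a}.$$

Differentiating under the integral sign with respect to $a$,
$$\frac{dJ}{da} = \int_{0}^{\infty} \frac{2 a}{\left(a^{2} + u^{2}\right)^{2}} \, du = \frac{\pi}{2 a^{2}},$$
so $\int_{0}^{\infty} - \frac{1}{\left(a^{2} + u^{2}\right)^{2}} \, du = - \frac{\pi}{4 a^{3}}$.

Repeating — each differentiation of $1/(u^2+a^2)^j$ produces $-2ja/(u^2+a^2)^{j+1}$ — and dividing through by $-2ja$ at each step yields, after $3$ differentiations in total,
$$\int_{0}^{\infty} - \frac{1}{\left(a^{2} + u^{2}\right)^{4}} \, du = - \frac{5 \pi}{32 a^{7}}.$$

Setting $a = \frac{1}{3}$:
$$I = - \frac{10935 \pi}{32}.$$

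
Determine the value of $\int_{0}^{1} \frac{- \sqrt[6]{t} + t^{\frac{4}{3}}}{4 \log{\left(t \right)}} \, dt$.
$\frac{\log{\left(2 \right)}}{4}$

Consider the one-parameter family: let $I(a) = \int_{0}^{1} \frac{t^{\frac{4}{3}} - t^{a}}{4 \log{\left(t \right)}} \, dt$.

Since $\dfrac{\partial}{\partial a}\,t^{a} = t^{a} \ln t$, the $\ln t$ in the denominator cancels and
$$\frac{dI}{da} = \int_{0}^{1} - \frac{1}{4} t^{a} \, dt = - \frac{1}{4} \left[\frac{t^{a+1}}{a+1}\right]_0^1 = - \frac{1}{4 a + 4}.$$

Integrating with respect to $a$ gives $I(a) = - \frac{\log{\left(a + 1 \right)}}{4} - \frac{\log{\left(3 \right)}}{4} + \frac{\log{\left(7 \right)}}{4} + C$.

At $a = \frac{4}{3}$ the integrand is identically $0$, so $I(\frac{4}{3}) = 0$. The closed form gives $0$, hence $C = 0$.

Setting $a = \frac{1}{6}$:
$$I = \frac{\log{\left(2 \right)}}{4}.$$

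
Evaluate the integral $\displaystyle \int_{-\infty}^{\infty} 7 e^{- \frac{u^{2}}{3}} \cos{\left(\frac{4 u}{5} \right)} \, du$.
$\frac{7 \sqrt{3} \sqrt{\pi}}{e^{\frac{12}{25}}}$

Define $I(b) = \int_{-\infty}^{\infty} 7 e^{- \frac{u^{2}}{3}} \cos{\left(b u \right)} \, du$.

Differentiating under the integral sign,
$$I'(b) = \int_{-\infty}^{\infty} - 7 u e^{- \frac{u^{2}}{3}} \sin{\left(b u \right)} \, du.$$

Integrate $\int_{-\infty}^{\infty} u \sin(b u)\, e^{- \frac{u^{2}}{3}}\, du$ by parts with $w = \sin(b u)$ and $dv = u\, e^{- \frac{u^{2}}{3}}\, du$, giving $v = - \frac{3 e^{- \frac{u^{2}}{3}}}{2}$. The boundary term vanishes and
$$\int_{-\infty}^{\infty} u \sin(b u)\, e^{- \frac{u^{2}}{3}}\, du = \frac{3 b}{2} \int_{-\infty}^{\infty} \cos(b u)\, e^{- \frac{u^{2}}{3}}\, du,$$
so $I'(b) = - \frac{3 b}{2}\, I(b)$.

This is a separable first-order ODE; solving with the initial condition $I(0) = \int_{-\infty}^{\infty} 7 e^{- \frac{u^{2}}{3}}\,du = 7 \sqrt{3} \sqrt{\pi}$ gives
$$I(b) = 7 \sqrt{3} \sqrt{\pi} e^{- \frac{3 b^{2}}{4}}.$$

Setting $b = \frac{4}{5}$:
$$I = \frac{7 \sqrt{3} \sqrt{\pi}}{e^{\frac{12}{25}}}.$$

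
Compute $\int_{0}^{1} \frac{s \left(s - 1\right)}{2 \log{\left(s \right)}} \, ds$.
$- \frac{\log{\left(2 \right)}}{2} + \frac{\log{\left(3 \right)}}{2}$

Introduce a parameter $a$ in the exponent: let $I(a) = \int_{0}^{1} \frac{- s + s^{a}}{2 \log{\left(s \right)}} \, ds$.

Since $\dfrac{\partial}{\partial a}\,s^{a} = s^{a} \ln s$, the $\ln s$ in the denominator cancels and
$$\frac{dI}{da} = \int_{0}^{1} \frac{1}{2} s^{a} \, ds = \frac{1}{2} \left[\frac{s^{a+1}}{a+1}\right]_0^1 = \frac{1}{2 \left(a + 1\right)}.$$

Integrating with respect to $a$ gives $I(a) = \frac{\log{\left(a + 1 \right)}}{2} - \frac{\log{\left(2 \right)}}{2} + C$.

At $a = 1$ the integrand is identically $0$, so $I(1) = 0$. The closed form gives $0$, hence $C = 0$.

Setting $a = 2$:
$$I = - \frac{\log{\left(2 \right)}}{2} + \frac{\log{\left(3 \right)}}{2}.$$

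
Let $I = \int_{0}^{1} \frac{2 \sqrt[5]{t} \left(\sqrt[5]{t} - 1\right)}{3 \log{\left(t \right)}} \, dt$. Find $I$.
$- \frac{2 \log{\left(6 \right)}}{3} + \frac{2 \log{\left(7 \right)}}{3}$

Introduce a parameter $a$ in the exponent: let $I(a) = \int_{0}^{1} \frac{2 \left(- \sqrt[5]{t} + t^{a}\right)}{3 \log{\left(t \right)}} \, dt$.

Since $\dfrac{\partial}{\partial a}\,t^{a} = t^{a} \ln t$, the $\ln t$ in the denominator cancels and
$$\frac{dI}{da} = \int_{0}^{1} \frac{2}{3} t^{a} \, dt = \frac{2}{3} \left[\frac{t^{a+1}}{a+1}\right]_0^1 = \frac{2}{3 \left(a + 1\right)}.$$

Integrating with respect to $a$ gives $I(a) = \log{\left(\frac{5^{\frac{2}{3}} \sqrt[3]{6} \left(a + 1\right)^{\frac{2}{3}}}{6} \right)} + C$.

At $a = \frac{1}{5}$ the integrand is identically $0$, so $I(\frac{1}{5}) = 0$. The closed form gives $0$, hence $C = 0$.

Setting $a = \frac{2}{5}$:
$$I = - \frac{2 \log{\left(6 \right)}}{3} + \frac{2 \log{\left(7 \right)}}{3}.$$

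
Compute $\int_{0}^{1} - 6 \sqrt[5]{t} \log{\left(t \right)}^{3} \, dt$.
$\frac{625}{36}$

Consider the simpler parametrised integral
$$J(a) = \int_{0}^{1} - 6 t^{a} \, dt = - \frac{6}{a + 1}.$$

Differentiating under the integral sign brings down a factor of $\ln t$:
$$\frac{dJ}{da} = \int_{0}^{1} - 6 t^{a} \log{\left(t \right)} \, dt = \frac{6}{\left(a + 1\right)^{2}}.$$

Repeating $3$ times in total — each differentiation brings down another $\ln t$ — gives
$$\frac{d^{3}J}{da^{3}} = \int_{0}^{1} - 6 t^{a} \log{\left(t \right)}^{3} \, dt = \frac{36}{\left(a + 1\right)^{4}},$$
and the integrand here is exactly the target integrand, so $I = \frac{36}{\left(a + 1\right)^{4}}$.

Setting $a = \frac{1}{5}$:
$$I = \frac{625}{36}.$$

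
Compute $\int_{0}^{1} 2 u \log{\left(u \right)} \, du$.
$- \frac{1}{2}$

Consider the simpler parametrised integral
$$J(a) = \int_{0}^{1} 2 u^{a} \, du = \frac{2}{a + 1}.$$

Differentiating under the integral sign brings down a factor of $\ln u$:
$$\frac{dJ}{da} = \int_{0}^{1} 2 u^{a} \log{\left(u \right)} \, du = - \frac{2}{\left(a + 1\right)^{2}}.$$

The integral on the left is $I$, so $I = - \frac{2}{\left(a + 1\right)^{2}}$.

Setting $a = 1$:
$$I = - \frac{1}{2}.$$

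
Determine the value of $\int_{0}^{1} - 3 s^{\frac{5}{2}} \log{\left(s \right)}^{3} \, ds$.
$\frac{288}{2401}$

Start from the elementary integral
$$J(a) = \int_{0}^{1} - 3 s^{a} \, ds = - \frac{3}{a + 1}.$$

Differentiating under the integral sign brings down a factor of $\ln s$:
$$\frac{dJ}{da} = \int_{0}^{1} - 3 s^{a} \log{\left(s \right)} \, ds = \frac{3}{\left(a + 1\right)^{2}}.$$

Repeating $3$ times in total — each differentiation brings down another $\ln s$ — gives
$$\frac{d^{3}J}{da^{3}} = \int_{0}^{1} - 3 s^{a} \log{\left(s \right)}^{3} \, ds = \frac{18}{\left(a + 1\right)^{4}},$$
and the integrand here is exactly the target integrand, so $I = \frac{18}{\left(a + 1\right)^{4}}$.

Setting $a = \frac{5}{2}$:
$$I = \frac{288}{2401}.$$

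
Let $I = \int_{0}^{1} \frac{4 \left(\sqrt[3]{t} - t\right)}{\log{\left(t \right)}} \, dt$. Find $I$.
$- \log{\left(\frac{81}{16} \right)}$

Consider the one-parameter family: let $I(a) = \int_{0}^{1} \frac{4 \left(\sqrt[3]{t} - t^{a}\right)}{\log{\left(t \right)}} \, dt$.

Since $\dfrac{\partial}{\partial a}\,t^{a} = t^{a} \ln t$, the $\ln t$ in the denominator cancels and
$$\frac{dI}{da} = \int_{0}^{1} -4 t^{a} \, dt = -4 \left[\frac{t^{a+1}}{a+1}\right]_0^1 = - \frac{4}{a + 1}.$$

Integrating with respect to $a$ gives $I(a) = - \log{\left(\frac{81 \left(a + 1\right)^{4}}{256} \right)} + C$.

At $a = \frac{1}{3}$ the integrand is identically $0$, so $I(\frac{1}{3}) = 0$. The closed form gives $0$, hence $C = 0$.

Setting $a = 1$:
$$I = - \log{\left(\frac{81}{16} \right)}.$$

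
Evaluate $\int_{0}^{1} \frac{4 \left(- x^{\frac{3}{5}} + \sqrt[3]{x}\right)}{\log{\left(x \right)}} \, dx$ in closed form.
$- \log{\left(\frac{1296}{625} \right)}$

Consider the one-parameter family: let $I(a) = \int_{0}^{1} \frac{4 \left(\sqrt[3]{x} - x^{a}\right)}{\log{\left(x \right)}} \, dx$.

Since $\dfrac{\partial}{\partial a}\,x^{a} = x^{a} \ln x$, the $\ln x$ in the denominator cancels and
$$\frac{dI}{da} = \int_{0}^{1} -4 x^{a} \, dx = -4 \left[\frac{x^{a+1}}{a+1}\right]_0^1 = - \frac{4}{a + 1}.$$

Integrating with respect to $a$ gives $I(a) = - \log{\left(\frac{81 \left(a + 1\right)^{4}}{256} \right)} + C$.

At $a = \frac{1}{3}$ the integrand is identically $0$, so $I(\frac{1}{3}) = 0$. The closed form gives $0$, hence $C = 0$.

Setting $a = \frac{3}{5}$:
$$I = - \log{\left(\frac{1296}{625} \right)}.$$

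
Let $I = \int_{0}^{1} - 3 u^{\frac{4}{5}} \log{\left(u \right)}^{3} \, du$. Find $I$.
$\frac{1250}{729}$

Begin with the known integral
$$J(a) = \int_{0}^{1} - 3 u^{a} \, du = - \frac{3}{a + 1}.$$

Differentiating under the integral sign brings down a factor of $\ln u$:
$$\frac{dJ}{da} = \int_{0}^{1} - 3 u^{a} \log{\left(u \right)} \, du = \frac{3}{\left(a + 1\right)^{2}}.$$

Repeating $3$ times in total — each differentiation brings down another $\ln u$ — gives
$$\frac{d^{3}J}{da^{3}} = \int_{0}^{1} - 3 u^{a} \log{\left(u \right)}^{3} \, du = \frac{18}{\left(a + 1\right)^{4}},$$
and the integrand here is exactly the target integrand, so $I = \frac{18}{\left(a + 1\right)^{4}}$.

Setting $a = \frac{4}{5}$:
$$I = \frac{1250}{729}.$$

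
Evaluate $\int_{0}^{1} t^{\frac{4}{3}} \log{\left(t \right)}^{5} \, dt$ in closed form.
$- \frac{87480}{117649}$

Start from the elementary integral
$$J(a) = \int_{0}^{1} t^{a} \, dt = \frac{1}{a + 1}.$$

Differentiating under the integral sign brings down a factor of $\ln t$:
$$\frac{dJ}{da} = \int_{0}^{1} t^{a} \log{\left(t \right)} \, dt = - \frac{1}{\left(a + 1\right)^{2}}.$$

Repeating $5$ times in total — each differentiation brings down another $\ln t$ — gives
$$\frac{d^{5}J}{da^{5}} = \int_{0}^{1} t^{a} \log{\left(t \right)}^{5} \, dt = - \frac{120}{\left(a + 1\right)^{6}},$$
and the integrand here is exactly the target integrand, so $I = - \frac{120}{\left(a + 1\right)^{6}}$.

Setting $a = \frac{4}{3}$:
$$I = - \frac{87480}{117649}.$$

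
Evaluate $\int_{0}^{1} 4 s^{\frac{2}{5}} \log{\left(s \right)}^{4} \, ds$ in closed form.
$\frac{300000}{16807}$

Begin with the known integral
$$J(a) = \int_{0}^{1} 4 s^{a} \, ds = \frac{4}{a + 1}.$$

Differentiating under the integral sign brings down a factor of $\ln s$:
$$\frac{dJ}{da} = \int_{0}^{1} 4 s^{a} \log{\left(s \right)} \, ds = - \frac{4}{\left(a + 1\right)^{2}}.$$

Repeating $4$ times in total — each differentiation brings down another $\ln s$ — gives
$$\frac{d^{4}J}{da^{4}} = \int_{0}^{1} 4 s^{a} \log{\left(s \right)}^{4} \, ds = \frac{96}{\left(a + 1\right)^{5}},$$
and the integrand here is exactly the target integrand, so $I = \frac{96}{\left(a + 1\right)^{5}}$.

Setting $a = \frac{2}{5}$:
$$I = \frac{300000}{16807}.$$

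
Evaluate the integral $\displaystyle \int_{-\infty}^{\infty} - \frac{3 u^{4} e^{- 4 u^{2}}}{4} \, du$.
$- \frac{9 \sqrt{\pi}}{512}$

Begin with the known integral
$$J(a) = \int_{-\infty}^{\infty} - \frac{3 e^{- a u^{2}}}{4} \, du = - \frac{3 \sqrt{\pi}}{4 \sqrt{a}}.$$

Differentiating under the integral sign brings down a factor of $(-u^2)$:
$$\frac{dJ}{da} = \int_{-\infty}^{\infty} \frac{3 u^{2} e^{- a u^{2}}}{4} \, du = \frac{3 \sqrt{\pi}}{8 a^{\frac{3}{2}}}.$$

Repeating twice in total — each differentiation brings down another $(-u^2)$ — gives
$$\frac{d^{2}J}{da^{2}} = \int_{-\infty}^{\infty} - \frac{3 u^{4} e^{- a u^{2}}}{4} \, du = - \frac{9 \sqrt{\pi}}{16 a^{\frac{5}{2}}},$$
and the integrand here is exactly the target integrand, so $I = - \frac{9 \sqrt{\pi}}{16 a^{\frac{5}{2}}}$.

Setting $a = 4$:
$$I = - \frac{9 \sqrt{\pi}}{512}.$$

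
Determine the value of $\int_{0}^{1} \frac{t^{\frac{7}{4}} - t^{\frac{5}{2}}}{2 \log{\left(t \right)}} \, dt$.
$- \log{\left(14 \right)} + \frac{\log{\left(154 \right)}}{2}$

Replace the exponent $\frac{7}{4}$ by a parameter $a$: let $I(a) = \int_{0}^{1} \frac{- t^{\frac{5}{2}} + t^{a}}{2 \log{\left(t \right)}} \, dt$.

Since $\dfrac{\partial}{\partial a}\,t^{a} = t^{a} \ln t$, the $\ln t$ in the denominator cancels and
$$\frac{dI}{da} = \int_{0}^{1} \frac{1}{2} t^{a} \, dt = \frac{1}{2} \left[\frac{t^{a+1}}{a+1}\right]_0^1 = \frac{1}{2 \left(a + 1\right)}.$$

Integrating with respect to $a$ gives $I(a) = \log{\left(\frac{\sqrt{14} \sqrt{a + 1}}{7} \right)} + C$.

At $a = \frac{5}{2}$ the integrand is identically $0$, so $I(\frac{5}{2}) = 0$. The closed form gives $0$, hence $C = 0$.

Setting $a = \frac{7}{4}$:
$$I = - \log{\left(14 \right)} + \frac{\log{\left(154 \right)}}{2}.$$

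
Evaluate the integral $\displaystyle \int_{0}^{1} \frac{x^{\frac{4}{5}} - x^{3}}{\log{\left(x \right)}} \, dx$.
$- \log{\left(\frac{20}{9} \right)}$

Consider the one-parameter family: let $I(a) = \int_{0}^{1} \frac{x^{\frac{4}{5}} - x^{a}}{\log{\left(x \right)}} \, dx$.

Since $\dfrac{\partial}{\partial a}\,x^{a} = x^{a} \ln x$, the $\ln x$ in the denominator cancels and
$$\frac{dI}{da} = \int_{0}^{1} -1 x^{a} \, dx = -1 \left[\frac{x^{a+1}}{a+1}\right]_0^1 = - \frac{1}{a + 1}.$$

Integrating with respect to $a$ gives $I(a) = - \log{\left(\frac{5 a}{9} + \frac{5}{9} \right)} + C$.

At $a = \frac{4}{5}$ the integrand is identically $0$, so $I(\frac{4}{5}) = 0$. The closed form gives $0$, hence $C = 0$.

Setting $a = 3$:
$$I = - \log{\left(\frac{20}{9} \right)}.$$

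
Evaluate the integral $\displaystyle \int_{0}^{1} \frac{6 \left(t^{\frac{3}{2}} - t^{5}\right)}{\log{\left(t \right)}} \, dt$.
$\log{\left(\frac{15625}{2985984} \right)}$

Replace the exponent $\frac{3}{2}$ by a parameter $a$: let $I(a) = \int_{0}^{1} \frac{6 \left(- t^{5} + t^{a}\right)}{\log{\left(t \right)}} \, dt$.

Since $\dfrac{\partial}{\partial a}\,t^{a} = t^{a} \ln t$, the $\ln t$ in the denominator cancels and
$$\frac{dI}{da} = \int_{0}^{1} 6 t^{a} \, dt = 6 \left[\frac{t^{a+1}}{a+1}\right]_0^1 = \frac{6}{a + 1}.$$

Integrating with respect to $a$ gives $I(a) = \log{\left(\frac{\left(a + 1\right)^{6}}{46656} \right)} + C$.

At $a = 5$ the integrand is identically $0$, so $I(5) = 0$. The closed form gives $0$, hence $C = 0$.

Setting $a = \frac{3}{2}$:
$$I = \log{\left(\frac{15625}{2985984} \right)}.$$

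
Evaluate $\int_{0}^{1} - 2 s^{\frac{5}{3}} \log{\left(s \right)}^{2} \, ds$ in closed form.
$- \frac{27}{128}$

Begin with the known integral
$$J(a) = \int_{0}^{1} - 2 s^{a} \, ds = - \frac{2}{a + 1}.$$

Differentiating under the integral sign brings down a factor of $\ln s$:
$$\frac{dJ}{da} = \int_{0}^{1} - 2 s^{a} \log{\left(s \right)} \, ds = \frac{2}{\left(a + 1\right)^{2}}.$$

Repeating twice in total — each differentiation brings down another $\ln s$ — gives
$$\frac{d^{2}J}{da^{2}} = \int_{0}^{1} - 2 s^{a} \log{\left(s \right)}^{2} \, ds = - \frac{4}{\left(a + 1\right)^{3}},$$
and the integrand here is exactly the target integrand, so $I = - \frac{4}{\left(a + 1\right)^{3}}$.

Setting $a = \frac{5}{3}$:
$$I = - \frac{27}{128}.$$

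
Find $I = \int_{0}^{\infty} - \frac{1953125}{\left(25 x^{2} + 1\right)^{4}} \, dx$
$- \frac{1953125 \pi}{32}$

Begin with the known result
$$J(a) = \int_{0}^{\infty} - \frac{5}{a^{2} + x^{2}} \, dx = - \frac{5 \pi}{2 a}.$$

Differentiating under the integral sign with respect to $a$,
$$\frac{dJ}{da} = \int_{0}^{\infty} \frac{10 a}{\left(a^{2} + x^{2}\right)^{2}} \, dx = \frac{5 \pi}{2 a^{2}},$$
so $\int_{0}^{\infty} - \frac{5}{\left(a^{2} + x^{2}\right)^{2}} \, dx = - \frac{5 \pi}{4 a^{3}}$.

Repeating — each differentiation of $1/(x^2+a^2)^j$ produces $-2ja/(x^2+a^2)^{j+1}$ — and dividing through by $-2ja$ at each step yields, after $3$ differentiations in total,
$$\int_{0}^{\infty} - \frac{5}{\left(a^{2} + x^{2}\right)^{4}} \, dx = - \frac{25 \pi}{32 a^{7}}.$$

Setting $a = \frac{1}{5}$:
$$I = - \frac{1953125 \pi}{32}.$$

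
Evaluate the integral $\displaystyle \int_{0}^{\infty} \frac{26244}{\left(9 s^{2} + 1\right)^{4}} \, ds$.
$\frac{10935 \pi}{8}$

Recall the elementary integral
$$J(a) = \int_{0}^{\infty} \frac{4}{a^{2} + s^{2}} \, ds = \frac{2 \pi}{a}.$$

Differentiating under the integral sign with respect to $a$,
$$\frac{dJ}{da} = \int_{0}^{\infty} - \frac{8 a}{\left(a^{2} + s^{2}\right)^{2}} \, ds = - \frac{2 \pi}{a^{2}},$$
so $\int_{0}^{\infty} \frac{4}{\left(a^{2} + s^{2}\right)^{2}} \, ds = \frac{\pi}{a^{3}}$.

Repeating — each differentiation of $1/(s^2+a^2)^j$ produces $-2ja/(s^2+a^2)^{j+1}$ — and dividing through by $-2ja$ at each step yields, after $3$ differentiations in total,
$$\int_{0}^{\infty} \frac{4}{\left(a^{2} + s^{2}\right)^{4}} \, ds = \frac{5 \pi}{8 a^{7}}.$$

Setting $a = \frac{1}{3}$:
$$I = \frac{10935 \pi}{8}.$$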